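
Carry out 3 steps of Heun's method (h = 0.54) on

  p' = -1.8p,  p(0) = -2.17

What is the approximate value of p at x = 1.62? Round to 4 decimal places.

-0.2719

Heun: k1 = f(x_n, p_n); k2 = f(x_n + h, p_n + h·k1); p_{n+1} = p_n + (h/2)·(k1 + k2).
x=0.000000, p=-2.170000:
  k1 = f(0.000000, -2.170000) = 3.906000
  k2 = f(0.540000, -0.060760) = 0.109368
  p ← -2.170000 + (0.54/2)·(3.906000 + 0.109368) = -1.085851
x=0.540000, p=-1.085851:
  k1 = f(0.540000, -1.085851) = 1.954531
  k2 = f(1.080000, -0.030404) = 0.054727
  p ← -1.085851 + (0.54/2)·(1.954531 + 0.054727) = -0.543351
x=1.080000, p=-0.543351:
  k1 = f(1.080000, -0.543351) = 0.978032
  k2 = f(1.620000, -0.015214) = 0.027385
  p ← -0.543351 + (0.54/2)·(0.978032 + 0.027385) = -0.271888
p(1.62) ≈ -0.2719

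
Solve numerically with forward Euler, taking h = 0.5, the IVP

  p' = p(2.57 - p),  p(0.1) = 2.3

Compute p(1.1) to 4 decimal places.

2.5576

Euler: p_{n+1} = p_n + h·f(s_n, p_n).
s=0.100000, p=2.300000: f=0.621000 → p ← 2.300000 + 0.5·0.621000 = 2.610500
s=0.600000, p=2.610500: f=-0.105725 → p ← 2.610500 + 0.5·(-0.105725) = 2.557637
p(1.1) ≈ 2.5576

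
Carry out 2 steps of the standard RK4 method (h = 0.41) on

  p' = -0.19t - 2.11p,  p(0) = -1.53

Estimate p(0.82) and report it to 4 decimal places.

-0.3146

RK4: k1 = f(t_n, p_n); k2 = f(t_n + h/2, p_n + (h/2)·k1); k3 = f(t_n + h/2, p_n + (h/2)·k2); k4 = f(t_n + h, p_n + h·k3); p_{n+1} = p_n + (h/6)·(k1 + 2k2 + 2k3 + k4).
t=0.000000, p=-1.530000:
  k1 = f(0.000000, -1.530000) = 3.228300
  k2 = f(0.205000, -0.868199) = 1.792949
  k3 = f(0.205000, -1.162445) = 2.413810
  k4 = f(0.410000, -0.540338) = 1.062213
  p ← -1.530000 + (0.41/6)·(k1 + 2k2 + 2k3 + k4) = -0.661891
t=0.410000, p=-0.661891:
  k1 = f(0.410000, -0.661891) = 1.318691
  k2 = f(0.615000, -0.391560) = 0.709341
  k3 = f(0.615000, -0.516476) = 0.972915
  k4 = f(0.820000, -0.262996) = 0.399122
  p ← -0.661891 + (0.41/6)·(k1 + 2k2 + 2k3 + k4) = -0.314599
p(0.82) ≈ -0.3146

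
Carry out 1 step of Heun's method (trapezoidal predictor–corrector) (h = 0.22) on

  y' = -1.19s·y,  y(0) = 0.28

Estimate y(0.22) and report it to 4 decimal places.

0.2719

Heun: k1 = f(s_n, y_n); k2 = f(s_n + h, y_n + h·k1); y_{n+1} = y_n + (h/2)·(k1 + k2).
s=0.000000, y=0.280000:
  k1 = f(0.000000, 0.280000) = 0.000000
  k2 = f(0.220000, 0.280000) = -0.073304
  y ← 0.280000 + (0.22/2)·(0.000000 + (-0.073304)) = 0.271937
y(0.22) ≈ 0.2719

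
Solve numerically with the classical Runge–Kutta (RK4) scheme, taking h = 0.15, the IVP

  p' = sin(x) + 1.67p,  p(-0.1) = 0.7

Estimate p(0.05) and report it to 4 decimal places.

RK4: k1 = f(x_n, p_n); k2 = f(x_n + h/2, p_n + (h/2)·k1); k3 = f(x_n + h/2, p_n + (h/2)·k2); k4 = f(x_n + h, p_n + h·k3); p_{n+1} = p_n + (h/6)·(k1 + 2k2 + 2k3 + k4).
x=-0.100000, p=0.700000:
  k1 = f(-0.100000, 0.700000) = 1.069167
  k2 = f(-0.025000, 0.780187) = 1.277916
  k3 = f(-0.025000, 0.795844) = 1.304062
  k4 = f(0.050000, 0.895609) = 1.545647
  p ← 0.700000 + (0.15/6)·(k1 + 2k2 + 2k3 + k4) = 0.894469
p(0.05) ≈ 0.8945

0.8945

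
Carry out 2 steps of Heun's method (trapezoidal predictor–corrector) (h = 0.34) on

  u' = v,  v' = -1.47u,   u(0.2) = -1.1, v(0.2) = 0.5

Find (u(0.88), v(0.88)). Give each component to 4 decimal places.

Heun on (u,v): k1 = f(s_n, state_n); k2 = f(s_n + h, state_n + h·k1); state_{n+1} = state_n + (h/2)·(k1 + k2).
0.200000: (-1.100000, 0.500000)
  k1 = (0.500000, 1.617000)
  predictor → (-0.930000, 1.049780)
  k2 = (1.049780, 1.367100)
  → (-0.836537, 1.007297)
0.540000: (-0.836537, 1.007297)
  k1 = (1.007297, 1.229710)
  predictor → (-0.494056, 1.425398)
  k2 = (1.425398, 0.726263)
  → (-0.422979, 1.339812)
(u(0.88), v(0.88)) ≈ (-0.4230, 1.3398)

-0.4230, 1.3398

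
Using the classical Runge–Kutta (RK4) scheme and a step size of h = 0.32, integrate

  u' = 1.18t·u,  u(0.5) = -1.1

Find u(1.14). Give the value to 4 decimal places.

RK4: k1 = f(t_n, u_n); k2 = f(t_n + h/2, u_n + (h/2)·k1); k3 = f(t_n + h/2, u_n + (h/2)·k2); k4 = f(t_n + h, u_n + h·k3); u_{n+1} = u_n + (h/6)·(k1 + 2k2 + 2k3 + k4).
t=0.500000, u=-1.100000:
  k1 = f(0.500000, -1.100000) = -0.649000
  k2 = f(0.660000, -1.203840) = -0.937551
  k3 = f(0.660000, -1.250008) = -0.973506
  k4 = f(0.820000, -1.411522) = -1.365789
  u ← -1.100000 + (0.32/6)·(k1 + 2k2 + 2k3 + k4) = -1.411301
t=0.820000, u=-1.411301:
  k1 = f(0.820000, -1.411301) = -1.365575
  k2 = f(0.980000, -1.629794) = -1.884693
  k3 = f(0.980000, -1.712852) = -1.980742
  k4 = f(1.140000, -2.045139) = -2.751121
  u ← -1.411301 + (0.32/6)·(k1 + 2k2 + 2k3 + k4) = -2.043172
u(1.14) ≈ -2.0432

-2.0432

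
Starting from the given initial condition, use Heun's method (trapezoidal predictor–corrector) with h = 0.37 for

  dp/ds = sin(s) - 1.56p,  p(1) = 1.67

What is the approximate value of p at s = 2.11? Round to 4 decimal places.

0.8162

Heun: k1 = f(s_n, p_n); k2 = f(s_n + h, p_n + h·k1); p_{n+1} = p_n + (h/2)·(k1 + k2).
s=1.000000, p=1.670000:
  k1 = f(1.000000, 1.670000) = -1.763729
  k2 = f(1.370000, 1.017420) = -0.607268
  p ← 1.670000 + (0.37/2)·(-1.763729 + (-0.607268)) = 1.231366
s=1.370000, p=1.231366:
  k1 = f(1.370000, 1.231366) = -0.941022
  k2 = f(1.740000, 0.883187) = -0.392053
  p ← 1.231366 + (0.37/2)·(-0.941022 + (-0.392053)) = 0.984747
s=1.740000, p=0.984747:
  k1 = f(1.740000, 0.984747) = -0.550486
  k2 = f(2.110000, 0.781067) = -0.360347
  p ← 0.984747 + (0.37/2)·(-0.550486 + (-0.360347)) = 0.816243
p(2.11) ≈ 0.8162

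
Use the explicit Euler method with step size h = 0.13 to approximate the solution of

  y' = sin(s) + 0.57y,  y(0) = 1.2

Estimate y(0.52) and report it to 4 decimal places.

1.7020

Euler: y_{n+1} = y_n + h·f(s_n, y_n).
s=0.000000, y=1.200000: f=0.684000 → y ← 1.200000 + 0.13·0.684000 = 1.288920
s=0.130000, y=1.288920: f=0.864319 → y ← 1.288920 + 0.13·0.864319 = 1.401281
s=0.260000, y=1.401281: f=1.055811 → y ← 1.401281 + 0.13·1.055811 = 1.538537
s=0.390000, y=1.538537: f=1.257154 → y ← 1.538537 + 0.13·1.257154 = 1.701967
y(0.52) ≈ 1.7020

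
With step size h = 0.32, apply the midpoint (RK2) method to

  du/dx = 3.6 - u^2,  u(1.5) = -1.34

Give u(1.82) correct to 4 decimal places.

-0.5417

Midpoint: k1 = f(x_n, u_n); k2 = f(x_n + h/2, u_n + (h/2)·k1); u_{n+1} = u_n + h·k2.
x=1.500000, u=-1.340000:
  k1 = f(1.500000, -1.340000) = 1.804400
  k2 = f(1.660000, -1.051296) = 2.494777
  u ← -1.340000 + 0.32·2.494777 = -0.541671
u(1.82) ≈ -0.5417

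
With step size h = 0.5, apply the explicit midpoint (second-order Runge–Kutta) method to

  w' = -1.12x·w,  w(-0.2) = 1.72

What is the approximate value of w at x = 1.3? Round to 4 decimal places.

Midpoint: k1 = f(x_n, w_n); k2 = f(x_n + h/2, w_n + (h/2)·k1); w_{n+1} = w_n + h·k2.
x=-0.200000, w=1.720000:
  k1 = f(-0.200000, 1.720000) = 0.385280
  k2 = f(0.050000, 1.816320) = -0.101714
  w ← 1.720000 + 0.5·(-0.101714) = 1.669143
x=0.300000, w=1.669143:
  k1 = f(0.300000, 1.669143) = -0.560832
  k2 = f(0.550000, 1.528935) = -0.941824
  w ← 1.669143 + 0.5·(-0.941824) = 1.198231
x=0.800000, w=1.198231:
  k1 = f(0.800000, 1.198231) = -1.073615
  k2 = f(1.050000, 0.929827) = -1.093477
  w ← 1.198231 + 0.5·(-1.093477) = 0.651493
w(1.3) ≈ 0.6515

0.6515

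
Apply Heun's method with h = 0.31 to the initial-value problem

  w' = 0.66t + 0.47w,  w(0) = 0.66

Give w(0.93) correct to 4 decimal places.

Heun: k1 = f(t_n, w_n); k2 = f(t_n + h, w_n + h·k1); w_{n+1} = w_n + (h/2)·(k1 + k2).
t=0.000000, w=0.660000:
  k1 = f(0.000000, 0.660000) = 0.310200
  k2 = f(0.310000, 0.756162) = 0.559996
  w ← 0.660000 + (0.31/2)·(0.310200 + 0.559996) = 0.794880
t=0.310000, w=0.794880:
  k1 = f(0.310000, 0.794880) = 0.578194
  k2 = f(0.620000, 0.974120) = 0.867037
  w ← 0.794880 + (0.31/2)·(0.578194 + 0.867037) = 1.018891
t=0.620000, w=1.018891:
  k1 = f(0.620000, 1.018891) = 0.888079
  k2 = f(0.930000, 1.294196) = 1.222072
  w ← 1.018891 + (0.31/2)·(0.888079 + 1.222072) = 1.345964
w(0.93) ≈ 1.3460

1.3460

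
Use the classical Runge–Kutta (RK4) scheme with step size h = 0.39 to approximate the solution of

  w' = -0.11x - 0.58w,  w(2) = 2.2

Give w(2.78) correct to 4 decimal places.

RK4: k1 = f(x_n, w_n); k2 = f(x_n + h/2, w_n + (h/2)·k1); k3 = f(x_n + h/2, w_n + (h/2)·k2); k4 = f(x_n + h, w_n + h·k3); w_{n+1} = w_n + (h/6)·(k1 + 2k2 + 2k3 + k4).
x=2.000000, w=2.200000:
  k1 = f(2.000000, 2.200000) = -1.496000
  k2 = f(2.195000, 1.908280) = -1.348252
  k3 = f(2.195000, 1.937091) = -1.364963
  k4 = f(2.390000, 1.667665) = -1.230145
  w ← 2.200000 + (0.39/6)·(k1 + 2k2 + 2k3 + k4) = 1.670083
x=2.390000, w=1.670083:
  k1 = f(2.390000, 1.670083) = -1.231548
  k2 = f(2.585000, 1.429931) = -1.113710
  k3 = f(2.585000, 1.452909) = -1.127037
  k4 = f(2.780000, 1.230538) = -1.019512
  w ← 1.670083 + (0.39/6)·(k1 + 2k2 + 2k3 + k4) = 1.232467
w(2.78) ≈ 1.2325

1.2325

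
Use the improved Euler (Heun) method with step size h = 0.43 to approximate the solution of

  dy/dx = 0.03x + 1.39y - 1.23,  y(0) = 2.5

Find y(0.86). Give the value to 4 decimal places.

5.9960

Heun: k1 = f(x_n, y_n); k2 = f(x_n + h, y_n + h·k1); y_{n+1} = y_n + (h/2)·(k1 + k2).
x=0.000000, y=2.500000:
  k1 = f(0.000000, 2.500000) = 2.245000
  k2 = f(0.430000, 3.465350) = 3.599737
  y ← 2.500000 + (0.43/2)·(2.245000 + 3.599737) = 3.756618
x=0.430000, y=3.756618:
  k1 = f(0.430000, 3.756618) = 4.004600
  k2 = f(0.860000, 5.478596) = 6.411049
  y ← 3.756618 + (0.43/2)·(4.004600 + 6.411049) = 5.995983
y(0.86) ≈ 5.9960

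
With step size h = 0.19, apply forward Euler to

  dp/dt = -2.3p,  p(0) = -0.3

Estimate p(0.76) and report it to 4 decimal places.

-0.0301

Euler: p_{n+1} = p_n + h·f(t_n, p_n).
t=0.000000, p=-0.300000: f=0.690000 → p ← -0.300000 + 0.19·0.690000 = -0.168900
t=0.190000, p=-0.168900: f=0.388470 → p ← -0.168900 + 0.19·0.388470 = -0.095091
t=0.380000, p=-0.095091: f=0.218709 → p ← -0.095091 + 0.19·0.218709 = -0.053536
t=0.570000, p=-0.053536: f=0.123133 → p ← -0.053536 + 0.19·0.123133 = -0.030141
p(0.76) ≈ -0.0301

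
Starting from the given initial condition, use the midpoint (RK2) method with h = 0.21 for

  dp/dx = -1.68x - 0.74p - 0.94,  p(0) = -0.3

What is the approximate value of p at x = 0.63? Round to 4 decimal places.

Midpoint: k1 = f(x_n, p_n); k2 = f(x_n + h/2, p_n + (h/2)·k1); p_{n+1} = p_n + h·k2.
x=0.000000, p=-0.300000:
  k1 = f(0.000000, -0.300000) = -0.718000
  k2 = f(0.105000, -0.375390) = -0.838611
  p ← -0.300000 + 0.21·(-0.838611) = -0.476108
x=0.210000, p=-0.476108:
  k1 = f(0.210000, -0.476108) = -0.940480
  k2 = f(0.315000, -0.574859) = -1.043805
  p ← -0.476108 + 0.21·(-1.043805) = -0.695307
x=0.420000, p=-0.695307:
  k1 = f(0.420000, -0.695307) = -1.131073
  k2 = f(0.525000, -0.814070) = -1.219588
  p ← -0.695307 + 0.21·(-1.219588) = -0.951421
p(0.63) ≈ -0.9514

-0.9514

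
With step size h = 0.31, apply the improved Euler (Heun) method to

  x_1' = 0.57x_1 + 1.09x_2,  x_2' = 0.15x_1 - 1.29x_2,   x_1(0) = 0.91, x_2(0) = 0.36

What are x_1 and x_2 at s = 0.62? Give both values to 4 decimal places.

1.5261, 0.2458

Heun on (x_1,x_2): k1 = f(s_n, state_n); k2 = f(s_n + h, state_n + h·k1); state_{n+1} = state_n + (h/2)·(k1 + k2).
0.000000: (0.910000, 0.360000)
  k1 = (0.911100, -0.327900)
  predictor → (1.192441, 0.258351)
  k2 = (0.961294, -0.154407)
  → (1.200221, 0.285242)
0.310000: (1.200221, 0.285242)
  k1 = (0.995040, -0.187930)
  predictor → (1.508684, 0.226984)
  k2 = (1.107362, -0.066507)
  → (1.526093, 0.245805)
(x_1(0.62), x_2(0.62)) ≈ (1.5261, 0.2458)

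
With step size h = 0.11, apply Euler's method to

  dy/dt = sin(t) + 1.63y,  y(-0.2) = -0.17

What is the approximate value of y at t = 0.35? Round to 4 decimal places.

-0.4002

Euler: y_{n+1} = y_n + h·f(t_n, y_n).
t=-0.200000, y=-0.170000: f=-0.475769 → y ← -0.170000 + 0.11·(-0.475769) = -0.222335
t=-0.090000, y=-0.222335: f=-0.452284 → y ← -0.222335 + 0.11·(-0.452284) = -0.272086
t=0.020000, y=-0.272086: f=-0.423501 → y ← -0.272086 + 0.11·(-0.423501) = -0.318671
t=0.130000, y=-0.318671: f=-0.389800 → y ← -0.318671 + 0.11·(-0.389800) = -0.361549
t=0.240000, y=-0.361549: f=-0.351622 → y ← -0.361549 + 0.11·(-0.351622) = -0.400227
y(0.35) ≈ -0.4002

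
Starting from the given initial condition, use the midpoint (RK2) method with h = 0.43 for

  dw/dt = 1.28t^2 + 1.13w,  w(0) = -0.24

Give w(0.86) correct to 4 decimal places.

-0.3229

Midpoint: k1 = f(t_n, w_n); k2 = f(t_n + h/2, w_n + (h/2)·k1); w_{n+1} = w_n + h·k2.
t=0.000000, w=-0.240000:
  k1 = f(0.000000, -0.240000) = -0.271200
  k2 = f(0.215000, -0.298308) = -0.277920
  w ← -0.240000 + 0.43·(-0.277920) = -0.359506
t=0.430000, w=-0.359506:
  k1 = f(0.430000, -0.359506) = -0.169569
  k2 = f(0.645000, -0.395963) = 0.085074
  w ← -0.359506 + 0.43·0.085074 = -0.322924
w(0.86) ≈ -0.3229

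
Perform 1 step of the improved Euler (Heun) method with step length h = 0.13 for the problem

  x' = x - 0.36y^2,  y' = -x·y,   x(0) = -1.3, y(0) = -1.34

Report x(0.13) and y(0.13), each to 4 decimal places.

-1.5849, -1.6114

Heun on (x,y): k1 = f(t_n, state_n); k2 = f(t_n + h, state_n + h·k1); state_{n+1} = state_n + (h/2)·(k1 + k2).
0.000000: (-1.300000, -1.340000)
  k1 = (-1.946416, -1.742000)
  predictor → (-1.553034, -1.566460)
  k2 = (-2.436401, -2.432766)
  → (-1.584883, -1.611360)
(x(0.13), y(0.13)) ≈ (-1.5849, -1.6114)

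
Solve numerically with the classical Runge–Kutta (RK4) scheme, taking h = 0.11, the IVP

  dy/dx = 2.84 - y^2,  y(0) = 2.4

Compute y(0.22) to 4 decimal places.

RK4: k1 = f(x_n, y_n); k2 = f(x_n + h/2, y_n + (h/2)·k1); k3 = f(x_n + h/2, y_n + (h/2)·k2); k4 = f(x_n + h, y_n + h·k3); y_{n+1} = y_n + (h/6)·(k1 + 2k2 + 2k3 + k4).
x=0.000000, y=2.400000:
  k1 = f(0.000000, 2.400000) = -2.920000
  k2 = f(0.055000, 2.239400) = -2.174912
  k3 = f(0.055000, 2.280380) = -2.360132
  k4 = f(0.110000, 2.140385) = -1.741250
  y ← 2.400000 + (0.11/6)·(k1 + 2k2 + 2k3 + k4) = 2.148259
x=0.110000, y=2.148259:
  k1 = f(0.110000, 2.148259) = -1.775016
  k2 = f(0.165000, 2.050633) = -1.365095
  k3 = f(0.165000, 2.073179) = -1.458069
  k4 = f(0.220000, 1.987871) = -1.111632
  y ← 2.148259 + (0.11/6)·(k1 + 2k2 + 2k3 + k4) = 1.991821
y(0.22) ≈ 1.9918

1.9918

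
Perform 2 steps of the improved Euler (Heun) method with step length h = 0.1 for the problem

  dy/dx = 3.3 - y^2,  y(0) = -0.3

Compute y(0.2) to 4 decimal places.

0.3491

Heun: k1 = f(x_n, y_n); k2 = f(x_n + h, y_n + h·k1); y_{n+1} = y_n + (h/2)·(k1 + k2).
x=0.000000, y=-0.300000:
  k1 = f(0.000000, -0.300000) = 3.210000
  k2 = f(0.100000, 0.021000) = 3.299559
  y ← -0.300000 + (0.1/2)·(3.210000 + 3.299559) = 0.025478
x=0.100000, y=0.025478:
  k1 = f(0.100000, 0.025478) = 3.299351
  k2 = f(0.200000, 0.355413) = 3.173682
  y ← 0.025478 + (0.1/2)·(3.299351 + 3.173682) = 0.349130
y(0.2) ≈ 0.3491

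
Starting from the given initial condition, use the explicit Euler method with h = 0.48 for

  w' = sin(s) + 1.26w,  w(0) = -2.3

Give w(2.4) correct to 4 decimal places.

-21.3377

Euler: w_{n+1} = w_n + h·f(s_n, w_n).
s=0.000000, w=-2.300000: f=-2.898000 → w ← -2.300000 + 0.48·(-2.898000) = -3.691040
s=0.480000, w=-3.691040: f=-4.188931 → w ← -3.691040 + 0.48·(-4.188931) = -5.701727
s=0.960000, w=-5.701727: f=-6.364984 → w ← -5.701727 + 0.48·(-6.364984) = -8.756920
s=1.440000, w=-8.756920: f=-10.042260 → w ← -8.756920 + 0.48·(-10.042260) = -13.577204
s=1.920000, w=-13.577204: f=-16.167632 → w ← -13.577204 + 0.48·(-16.167632) = -21.337668
w(2.4) ≈ -21.3377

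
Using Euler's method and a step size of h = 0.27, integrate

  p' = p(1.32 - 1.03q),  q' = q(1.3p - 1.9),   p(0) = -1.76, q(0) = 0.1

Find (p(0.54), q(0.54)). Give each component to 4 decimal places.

-3.1802, 0.0044

Euler on (p,q): p_{n+1} = p_n + h·p', q_{n+1} = q_n + h·q'.
0.000000: (-1.760000, 0.100000); f=(-2.141920, -0.418800) → (-2.338318, -0.013076)
0.270000: (-2.338318, -0.013076); f=(-3.118073, 0.064593) → (-3.180198, 0.004364)
(p(0.54), q(0.54)) ≈ (-3.1802, 0.0044)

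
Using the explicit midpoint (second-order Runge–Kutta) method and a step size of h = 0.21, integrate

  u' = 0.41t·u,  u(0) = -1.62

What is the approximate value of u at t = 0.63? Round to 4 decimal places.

Midpoint: k1 = f(t_n, u_n); k2 = f(t_n + h/2, u_n + (h/2)·k1); u_{n+1} = u_n + h·k2.
t=0.000000, u=-1.620000:
  k1 = f(0.000000, -1.620000) = 0.000000
  k2 = f(0.105000, -1.620000) = -0.069741
  u ← -1.620000 + 0.21·(-0.069741) = -1.634646
t=0.210000, u=-1.634646:
  k1 = f(0.210000, -1.634646) = -0.140743
  k2 = f(0.315000, -1.649424) = -0.213023
  u ← -1.634646 + 0.21·(-0.213023) = -1.679380
t=0.420000, u=-1.679380:
  k1 = f(0.420000, -1.679380) = -0.289189
  k2 = f(0.525000, -1.709745) = -0.368023
  u ← -1.679380 + 0.21·(-0.368023) = -1.756665
u(0.63) ≈ -1.7567

-1.7567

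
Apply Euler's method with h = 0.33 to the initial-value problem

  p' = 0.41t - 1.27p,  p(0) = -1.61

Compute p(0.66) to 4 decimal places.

-0.4986

Euler: p_{n+1} = p_n + h·f(t_n, p_n).
t=0.000000, p=-1.610000: f=2.044700 → p ← -1.610000 + 0.33·2.044700 = -0.935249
t=0.330000, p=-0.935249: f=1.323066 → p ← -0.935249 + 0.33·1.323066 = -0.498637
p(0.66) ≈ -0.4986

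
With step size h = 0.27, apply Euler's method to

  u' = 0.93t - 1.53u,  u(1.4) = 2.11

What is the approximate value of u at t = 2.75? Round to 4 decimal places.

1.3896

Euler: u_{n+1} = u_n + h·f(t_n, u_n).
t=1.400000, u=2.110000: f=-1.926300 → u ← 2.110000 + 0.27·(-1.926300) = 1.589899
t=1.670000, u=1.589899: f=-0.879445 → u ← 1.589899 + 0.27·(-0.879445) = 1.352449
t=1.940000, u=1.352449: f=-0.265047 → u ← 1.352449 + 0.27·(-0.265047) = 1.280886
t=2.210000, u=1.280886: f=0.095544 → u ← 1.280886 + 0.27·0.095544 = 1.306683
t=2.480000, u=1.306683: f=0.307175 → u ← 1.306683 + 0.27·0.307175 = 1.389620
u(2.75) ≈ 1.3896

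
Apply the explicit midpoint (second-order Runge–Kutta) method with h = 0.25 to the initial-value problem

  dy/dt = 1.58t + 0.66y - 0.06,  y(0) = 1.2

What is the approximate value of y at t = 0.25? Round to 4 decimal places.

Midpoint: k1 = f(t_n, y_n); k2 = f(t_n + h/2, y_n + (h/2)·k1); y_{n+1} = y_n + h·k2.
t=0.000000, y=1.200000:
  k1 = f(0.000000, 1.200000) = 0.732000
  k2 = f(0.125000, 1.291500) = 0.989890
  y ← 1.200000 + 0.25·0.989890 = 1.447472
y(0.25) ≈ 1.4475

1.4475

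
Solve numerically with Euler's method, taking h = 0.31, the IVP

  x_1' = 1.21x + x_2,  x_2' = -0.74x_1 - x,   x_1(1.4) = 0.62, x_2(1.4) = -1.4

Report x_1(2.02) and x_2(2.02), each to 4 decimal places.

0.7399, -2.6695

Euler on (x_1,x_2): x_1_{n+1} = x_1_n + h·x_1', x_2_{n+1} = x_2_n + h·x_2'.
1.400000: (0.620000, -1.400000); f=(0.294000, -1.858800) → (0.711140, -1.976228)
1.710000: (0.711140, -1.976228); f=(0.092872, -2.236244) → (0.739930, -2.669464)
(x_1(2.02), x_2(2.02)) ≈ (0.7399, -2.6695)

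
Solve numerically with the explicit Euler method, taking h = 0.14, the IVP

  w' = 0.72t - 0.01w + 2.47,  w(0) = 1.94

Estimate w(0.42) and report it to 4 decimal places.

Euler: w_{n+1} = w_n + h·f(t_n, w_n).
t=0.000000, w=1.940000: f=2.450600 → w ← 1.940000 + 0.14·2.450600 = 2.283084
t=0.140000, w=2.283084: f=2.547969 → w ← 2.283084 + 0.14·2.547969 = 2.639800
t=0.280000, w=2.639800: f=2.645202 → w ← 2.639800 + 0.14·2.645202 = 3.010128
w(0.42) ≈ 3.0101

3.0101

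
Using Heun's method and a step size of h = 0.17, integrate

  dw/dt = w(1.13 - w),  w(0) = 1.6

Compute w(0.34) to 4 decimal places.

1.4149

Heun: k1 = f(t_n, w_n); k2 = f(t_n + h, w_n + h·k1); w_{n+1} = w_n + (h/2)·(k1 + k2).
t=0.000000, w=1.600000:
  k1 = f(0.000000, 1.600000) = -0.752000
  k2 = f(0.170000, 1.472160) = -0.503714
  w ← 1.600000 + (0.17/2)·(-0.752000 + (-0.503714)) = 1.493264
t=0.170000, w=1.493264:
  k1 = f(0.170000, 1.493264) = -0.542450
  k2 = f(0.340000, 1.401048) = -0.379751
  w ← 1.493264 + (0.17/2)·(-0.542450 + (-0.379751)) = 1.414877
w(0.34) ≈ 1.4149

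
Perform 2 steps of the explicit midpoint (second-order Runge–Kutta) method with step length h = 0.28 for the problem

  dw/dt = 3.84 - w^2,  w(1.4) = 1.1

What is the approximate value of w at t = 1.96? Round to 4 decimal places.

1.7761

Midpoint: k1 = f(t_n, w_n); k2 = f(t_n + h/2, w_n + (h/2)·k1); w_{n+1} = w_n + h·k2.
t=1.400000, w=1.100000:
  k1 = f(1.400000, 1.100000) = 2.630000
  k2 = f(1.540000, 1.468200) = 1.684389
  w ← 1.100000 + 0.28·1.684389 = 1.571629
t=1.680000, w=1.571629:
  k1 = f(1.680000, 1.571629) = 1.369983
  k2 = f(1.820000, 1.763426) = 0.730327
  w ← 1.571629 + 0.28·0.730327 = 1.776120
w(1.96) ≈ 1.7761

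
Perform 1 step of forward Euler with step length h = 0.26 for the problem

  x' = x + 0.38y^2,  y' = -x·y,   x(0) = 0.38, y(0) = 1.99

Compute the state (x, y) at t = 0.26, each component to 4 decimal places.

Euler on (x,y): x_{n+1} = x_n + h·x', y_{n+1} = y_n + h·y'.
0.000000: (0.380000, 1.990000); f=(1.884838, -0.756200) → (0.870058, 1.793388)
(x(0.26), y(0.26)) ≈ (0.8701, 1.7934)

0.8701, 1.7934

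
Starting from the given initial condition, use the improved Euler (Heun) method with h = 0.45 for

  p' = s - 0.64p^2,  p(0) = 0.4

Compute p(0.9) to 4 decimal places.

0.6813

Heun: k1 = f(s_n, p_n); k2 = f(s_n + h, p_n + h·k1); p_{n+1} = p_n + (h/2)·(k1 + k2).
s=0.000000, p=0.400000:
  k1 = f(0.000000, 0.400000) = -0.102400
  k2 = f(0.450000, 0.353920) = 0.369834
  p ← 0.400000 + (0.45/2)·(-0.102400 + 0.369834) = 0.460173
s=0.450000, p=0.460173:
  k1 = f(0.450000, 0.460173) = 0.314474
  k2 = f(0.900000, 0.601686) = 0.668303
  p ← 0.460173 + (0.45/2)·(0.314474 + 0.668303) = 0.681298
p(0.9) ≈ 0.6813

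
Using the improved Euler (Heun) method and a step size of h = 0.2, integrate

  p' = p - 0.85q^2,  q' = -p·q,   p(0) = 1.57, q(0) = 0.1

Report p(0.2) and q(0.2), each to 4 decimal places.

Heun on (p,q): k1 = f(x_n, state_n); k2 = f(x_n + h, state_n + h·k1); state_{n+1} = state_n + (h/2)·(k1 + k2).
0.000000: (1.570000, 0.100000)
  k1 = (1.561500, -0.157000)
  predictor → (1.882300, 0.068600)
  k2 = (1.878300, -0.129126)
  → (1.913980, 0.071387)
(p(0.2), q(0.2)) ≈ (1.9140, 0.0714)

1.9140, 0.0714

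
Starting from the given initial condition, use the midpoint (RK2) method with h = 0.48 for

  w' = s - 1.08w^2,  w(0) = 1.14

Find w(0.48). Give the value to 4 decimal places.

Midpoint: k1 = f(s_n, w_n); k2 = f(s_n + h/2, w_n + (h/2)·k1); w_{n+1} = w_n + h·k2.
s=0.000000, w=1.140000:
  k1 = f(0.000000, 1.140000) = -1.403568
  k2 = f(0.240000, 0.803144) = -0.456643
  w ← 1.140000 + 0.48·(-0.456643) = 0.920811
w(0.48) ≈ 0.9208

0.9208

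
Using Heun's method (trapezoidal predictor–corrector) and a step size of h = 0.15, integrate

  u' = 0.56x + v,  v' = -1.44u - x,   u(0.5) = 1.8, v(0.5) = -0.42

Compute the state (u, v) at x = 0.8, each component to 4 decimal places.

1.6418, -1.3711

Heun on (u,v): k1 = f(x_n, state_n); k2 = f(x_n + h, state_n + h·k1); state_{n+1} = state_n + (h/2)·(k1 + k2).
0.500000: (1.800000, -0.420000)
  k1 = (-0.140000, -3.092000)
  predictor → (1.779000, -0.883800)
  k2 = (-0.519800, -3.211760)
  → (1.750515, -0.892782)
0.650000: (1.750515, -0.892782)
  k1 = (-0.528782, -3.170742)
  predictor → (1.671198, -1.368393)
  k2 = (-0.920393, -3.206525)
  → (1.641827, -1.371077)
(u(0.8), v(0.8)) ≈ (1.6418, -1.3711)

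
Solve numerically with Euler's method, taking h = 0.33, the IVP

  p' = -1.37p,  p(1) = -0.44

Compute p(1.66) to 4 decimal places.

-0.1321

Euler: p_{n+1} = p_n + h·f(t_n, p_n).
t=1.000000, p=-0.440000: f=0.602800 → p ← -0.440000 + 0.33·0.602800 = -0.241076
t=1.330000, p=-0.241076: f=0.330274 → p ← -0.241076 + 0.33·0.330274 = -0.132086
p(1.66) ≈ -0.1321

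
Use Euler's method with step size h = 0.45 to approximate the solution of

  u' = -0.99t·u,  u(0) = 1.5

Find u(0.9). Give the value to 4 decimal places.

Euler: u_{n+1} = u_n + h·f(t_n, u_n).
t=0.000000, u=1.500000: f=0.000000 → u ← 1.500000 + 0.45·0.000000 = 1.500000
t=0.450000, u=1.500000: f=-0.668250 → u ← 1.500000 + 0.45·(-0.668250) = 1.199288
u(0.9) ≈ 1.1993

1.1993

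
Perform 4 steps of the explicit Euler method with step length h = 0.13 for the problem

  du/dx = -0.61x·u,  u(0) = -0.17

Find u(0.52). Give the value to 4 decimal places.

-0.1597

Euler: u_{n+1} = u_n + h·f(x_n, u_n).
x=0.000000, u=-0.170000: f=0.000000 → u ← -0.170000 + 0.13·0.000000 = -0.170000
x=0.130000, u=-0.170000: f=0.013481 → u ← -0.170000 + 0.13·0.013481 = -0.168247
x=0.260000, u=-0.168247: f=0.026684 → u ← -0.168247 + 0.13·0.026684 = -0.164779
x=0.390000, u=-0.164779: f=0.039201 → u ← -0.164779 + 0.13·0.039201 = -0.159682
u(0.52) ≈ -0.1597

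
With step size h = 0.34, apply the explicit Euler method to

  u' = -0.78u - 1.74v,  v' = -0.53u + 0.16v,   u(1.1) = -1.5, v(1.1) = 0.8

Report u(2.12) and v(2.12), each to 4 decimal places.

-2.1976, 1.8650

Euler on (u,v): u_{n+1} = u_n + h·u', v_{n+1} = v_n + h·v'.
1.100000: (-1.500000, 0.800000); f=(-0.222000, 0.923000) → (-1.575480, 1.113820)
1.440000: (-1.575480, 1.113820); f=(-0.709172, 1.013216) → (-1.816599, 1.458313)
1.780000: (-1.816599, 1.458313); f=(-1.120518, 1.196127) → (-2.197575, 1.864997)
(u(2.12), v(2.12)) ≈ (-2.1976, 1.8650)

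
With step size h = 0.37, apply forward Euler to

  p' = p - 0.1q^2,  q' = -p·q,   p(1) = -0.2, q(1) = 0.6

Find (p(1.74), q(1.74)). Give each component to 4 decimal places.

-0.4090, 0.7129

Euler on (p,q): p_{n+1} = p_n + h·p', q_{n+1} = q_n + h·q'.
1.000000: (-0.200000, 0.600000); f=(-0.236000, 0.120000) → (-0.287320, 0.644400)
1.370000: (-0.287320, 0.644400); f=(-0.328845, 0.185149) → (-0.408993, 0.712905)
(p(1.74), q(1.74)) ≈ (-0.4090, 0.7129)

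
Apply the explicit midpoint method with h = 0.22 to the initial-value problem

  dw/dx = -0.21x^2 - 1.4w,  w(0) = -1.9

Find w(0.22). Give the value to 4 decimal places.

Midpoint: k1 = f(x_n, w_n); k2 = f(x_n + h/2, w_n + (h/2)·k1); w_{n+1} = w_n + h·k2.
x=0.000000, w=-1.900000:
  k1 = f(0.000000, -1.900000) = 2.660000
  k2 = f(0.110000, -1.607400) = 2.247819
  w ← -1.900000 + 0.22·2.247819 = -1.405480
w(0.22) ≈ -1.4055

-1.4055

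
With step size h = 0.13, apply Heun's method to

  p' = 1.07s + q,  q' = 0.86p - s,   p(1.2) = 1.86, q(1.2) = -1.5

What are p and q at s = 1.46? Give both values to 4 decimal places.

1.8510, -1.4335

Heun on (p,q): k1 = f(s_n, state_n); k2 = f(s_n + h, state_n + h·k1); state_{n+1} = state_n + (h/2)·(k1 + k2).
1.200000: (1.860000, -1.500000)
  k1 = (-0.216000, 0.399600)
  predictor → (1.831920, -1.448052)
  k2 = (-0.024952, 0.245451)
  → (1.844338, -1.458072)
1.330000: (1.844338, -1.458072)
  k1 = (-0.034972, 0.256131)
  predictor → (1.839792, -1.424775)
  k2 = (0.137425, 0.122221)
  → (1.850998, -1.433479)
(p(1.46), q(1.46)) ≈ (1.8510, -1.4335)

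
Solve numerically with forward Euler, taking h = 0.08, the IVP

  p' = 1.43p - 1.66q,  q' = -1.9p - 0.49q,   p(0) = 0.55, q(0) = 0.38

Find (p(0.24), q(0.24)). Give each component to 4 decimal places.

0.6323, 0.0881

Euler on (p,q): p_{n+1} = p_n + h·p', q_{n+1} = q_n + h·q'.
0.000000: (0.550000, 0.380000); f=(0.155700, -1.231200) → (0.562456, 0.281504)
0.080000: (0.562456, 0.281504); f=(0.337015, -1.206603) → (0.589417, 0.184976)
0.160000: (0.589417, 0.184976); f=(0.535807, -1.210531) → (0.632282, 0.088133)
(p(0.24), q(0.24)) ≈ (0.6323, 0.0881)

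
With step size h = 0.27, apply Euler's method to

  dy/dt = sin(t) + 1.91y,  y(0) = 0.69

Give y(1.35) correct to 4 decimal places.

Euler: y_{n+1} = y_n + h·f(t_n, y_n).
t=0.000000, y=0.690000: f=1.317900 → y ← 0.690000 + 0.27·1.317900 = 1.045833
t=0.270000, y=1.045833: f=2.264272 → y ← 1.045833 + 0.27·2.264272 = 1.657187
t=0.540000, y=1.657187: f=3.679362 → y ← 1.657187 + 0.27·3.679362 = 2.650614
t=0.810000, y=2.650614: f=5.786961 → y ← 2.650614 + 0.27·5.786961 = 4.213094
t=1.080000, y=4.213094: f=8.928967 → y ← 4.213094 + 0.27·8.928967 = 6.623915
y(1.35) ≈ 6.6239

6.6239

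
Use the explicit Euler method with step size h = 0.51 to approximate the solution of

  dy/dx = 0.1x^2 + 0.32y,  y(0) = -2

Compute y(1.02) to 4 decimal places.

Euler: y_{n+1} = y_n + h·f(x_n, y_n).
x=0.000000, y=-2.000000: f=-0.640000 → y ← -2.000000 + 0.51·(-0.640000) = -2.326400
x=0.510000, y=-2.326400: f=-0.718438 → y ← -2.326400 + 0.51·(-0.718438) = -2.692803
y(1.02) ≈ -2.6928

-2.6928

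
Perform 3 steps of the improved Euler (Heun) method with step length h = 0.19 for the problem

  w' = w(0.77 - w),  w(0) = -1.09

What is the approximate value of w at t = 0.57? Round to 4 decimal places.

Heun: k1 = f(t_n, w_n); k2 = f(t_n + h, w_n + h·k1); w_{n+1} = w_n + (h/2)·(k1 + k2).
t=0.000000, w=-1.090000:
  k1 = f(0.000000, -1.090000) = -2.027400
  k2 = f(0.190000, -1.475206) = -3.312141
  w ← -1.090000 + (0.19/2)·(-2.027400 + (-3.312141)) = -1.597256
t=0.190000, w=-1.597256:
  k1 = f(0.190000, -1.597256) = -3.781116
  k2 = f(0.380000, -2.315668) = -7.145385
  w ← -1.597256 + (0.19/2)·(-3.781116 + (-7.145385)) = -2.635274
t=0.380000, w=-2.635274:
  k1 = f(0.380000, -2.635274) = -8.973830
  k2 = f(0.570000, -4.340302) = -22.180250
  w ← -2.635274 + (0.19/2)·(-8.973830 + (-22.180250)) = -5.594912
w(0.57) ≈ -5.5949

-5.5949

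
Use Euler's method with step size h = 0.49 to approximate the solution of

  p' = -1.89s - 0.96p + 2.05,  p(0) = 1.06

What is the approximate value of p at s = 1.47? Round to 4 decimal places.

Euler: p_{n+1} = p_n + h·f(s_n, p_n).
s=0.000000, p=1.060000: f=1.032400 → p ← 1.060000 + 0.49·1.032400 = 1.565876
s=0.490000, p=1.565876: f=-0.379341 → p ← 1.565876 + 0.49·(-0.379341) = 1.379999
s=0.980000, p=1.379999: f=-1.126999 → p ← 1.379999 + 0.49·(-1.126999) = 0.827769
p(1.47) ≈ 0.8278

0.8278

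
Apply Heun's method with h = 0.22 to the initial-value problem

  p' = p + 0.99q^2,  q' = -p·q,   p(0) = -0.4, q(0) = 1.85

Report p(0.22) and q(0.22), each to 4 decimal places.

Heun on (p,q): k1 = f(x_n, state_n); k2 = f(x_n + h, state_n + h·k1); state_{n+1} = state_n + (h/2)·(k1 + k2).
0.000000: (-0.400000, 1.850000)
  k1 = (2.988275, 0.740000)
  predictor → (0.257421, 2.012800)
  k2 = (4.268271, -0.518136)
  → (0.398220, 1.874405)
(p(0.22), q(0.22)) ≈ (0.3982, 1.8744)

0.3982, 1.8744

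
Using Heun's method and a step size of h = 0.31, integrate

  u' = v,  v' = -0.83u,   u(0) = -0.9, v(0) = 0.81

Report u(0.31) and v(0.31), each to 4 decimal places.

Heun on (u,v): k1 = f(t_n, state_n); k2 = f(t_n + h, state_n + h·k1); state_{n+1} = state_n + (h/2)·(k1 + k2).
0.000000: (-0.900000, 0.810000)
  k1 = (0.810000, 0.747000)
  predictor → (-0.648900, 1.041570)
  k2 = (1.041570, 0.538587)
  → (-0.613007, 1.009266)
(u(0.31), v(0.31)) ≈ (-0.6130, 1.0093)

-0.6130, 1.0093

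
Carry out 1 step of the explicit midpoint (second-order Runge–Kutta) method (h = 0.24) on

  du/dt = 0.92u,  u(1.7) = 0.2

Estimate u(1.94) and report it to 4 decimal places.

0.2490

Midpoint: k1 = f(t_n, u_n); k2 = f(t_n + h/2, u_n + (h/2)·k1); u_{n+1} = u_n + h·k2.
t=1.700000, u=0.200000:
  k1 = f(1.700000, 0.200000) = 0.184000
  k2 = f(1.820000, 0.222080) = 0.204314
  u ← 0.200000 + 0.24·0.204314 = 0.249035
u(1.94) ≈ 0.2490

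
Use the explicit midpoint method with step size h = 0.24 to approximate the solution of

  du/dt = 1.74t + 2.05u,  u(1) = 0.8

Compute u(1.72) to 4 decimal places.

6.7835

Midpoint: k1 = f(t_n, u_n); k2 = f(t_n + h/2, u_n + (h/2)·k1); u_{n+1} = u_n + h·k2.
t=1.000000, u=0.800000:
  k1 = f(1.000000, 0.800000) = 3.380000
  k2 = f(1.120000, 1.205600) = 4.420280
  u ← 0.800000 + 0.24·4.420280 = 1.860867
t=1.240000, u=1.860867:
  k1 = f(1.240000, 1.860867) = 5.972378
  k2 = f(1.360000, 2.577553) = 7.650383
  u ← 1.860867 + 0.24·7.650383 = 3.696959
t=1.480000, u=3.696959:
  k1 = f(1.480000, 3.696959) = 10.153966
  k2 = f(1.600000, 4.915435) = 12.860642
  u ← 3.696959 + 0.24·12.860642 = 6.783513
u(1.72) ≈ 6.7835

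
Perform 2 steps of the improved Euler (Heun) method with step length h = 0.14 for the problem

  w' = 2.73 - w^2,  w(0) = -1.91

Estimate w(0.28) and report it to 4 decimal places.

-2.3614

Heun: k1 = f(t_n, w_n); k2 = f(t_n + h, w_n + h·k1); w_{n+1} = w_n + (h/2)·(k1 + k2).
t=0.000000, w=-1.910000:
  k1 = f(0.000000, -1.910000) = -0.918100
  k2 = f(0.140000, -2.038534) = -1.425621
  w ← -1.910000 + (0.14/2)·(-0.918100 + (-1.425621)) = -2.074060
t=0.140000, w=-2.074060:
  k1 = f(0.140000, -2.074060) = -1.571727
  k2 = f(0.280000, -2.294102) = -2.532905
  w ← -2.074060 + (0.14/2)·(-1.571727 + (-2.532905)) = -2.361385
w(0.28) ≈ -2.3614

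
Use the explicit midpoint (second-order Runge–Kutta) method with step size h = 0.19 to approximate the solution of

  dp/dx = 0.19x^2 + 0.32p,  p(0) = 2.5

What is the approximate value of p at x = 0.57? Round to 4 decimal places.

3.0117

Midpoint: k1 = f(x_n, p_n); k2 = f(x_n + h/2, p_n + (h/2)·k1); p_{n+1} = p_n + h·k2.
x=0.000000, p=2.500000:
  k1 = f(0.000000, 2.500000) = 0.800000
  k2 = f(0.095000, 2.576000) = 0.826035
  p ← 2.500000 + 0.19·0.826035 = 2.656947
x=0.190000, p=2.656947:
  k1 = f(0.190000, 2.656947) = 0.857082
  k2 = f(0.285000, 2.738369) = 0.891711
  p ← 2.656947 + 0.19·0.891711 = 2.826372
x=0.380000, p=2.826372:
  k1 = f(0.380000, 2.826372) = 0.931875
  k2 = f(0.475000, 2.914900) = 0.975637
  p ← 2.826372 + 0.19·0.975637 = 3.011743
p(0.57) ≈ 3.0117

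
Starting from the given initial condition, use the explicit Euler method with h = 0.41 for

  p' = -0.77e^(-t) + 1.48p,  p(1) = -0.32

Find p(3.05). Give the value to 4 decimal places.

Euler: p_{n+1} = p_n + h·f(t_n, p_n).
t=1.000000, p=-0.320000: f=-0.756867 → p ← -0.320000 + 0.41·(-0.756867) = -0.630316
t=1.410000, p=-0.630316: f=-1.120857 → p ← -0.630316 + 0.41·(-1.120857) = -1.089867
t=1.820000, p=-1.089867: f=-1.737763 → p ← -1.089867 + 0.41·(-1.737763) = -1.802350
t=2.230000, p=-1.802350: f=-2.750275 → p ← -1.802350 + 0.41·(-2.750275) = -2.929963
t=2.640000, p=-2.929963: f=-4.391293 → p ← -2.929963 + 0.41·(-4.391293) = -4.730393
p(3.05) ≈ -4.7304

-4.7304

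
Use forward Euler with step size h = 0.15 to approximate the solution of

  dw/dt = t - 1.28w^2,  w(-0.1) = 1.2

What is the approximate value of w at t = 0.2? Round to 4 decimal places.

Euler: w_{n+1} = w_n + h·f(t_n, w_n).
t=-0.100000, w=1.200000: f=-1.943200 → w ← 1.200000 + 0.15·(-1.943200) = 0.908520
t=0.050000, w=0.908520: f=-1.006523 → w ← 0.908520 + 0.15·(-1.006523) = 0.757542
w(0.2) ≈ 0.7575

0.7575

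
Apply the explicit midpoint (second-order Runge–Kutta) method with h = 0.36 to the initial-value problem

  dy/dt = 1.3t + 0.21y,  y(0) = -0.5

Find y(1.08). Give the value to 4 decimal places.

0.1842

Midpoint: k1 = f(t_n, y_n); k2 = f(t_n + h/2, y_n + (h/2)·k1); y_{n+1} = y_n + h·k2.
t=0.000000, y=-0.500000:
  k1 = f(0.000000, -0.500000) = -0.105000
  k2 = f(0.180000, -0.518900) = 0.125031
  y ← -0.500000 + 0.36·0.125031 = -0.454989
t=0.360000, y=-0.454989:
  k1 = f(0.360000, -0.454989) = 0.372452
  k2 = f(0.540000, -0.387947) = 0.620531
  y ← -0.454989 + 0.36·0.620531 = -0.231598
t=0.720000, y=-0.231598:
  k1 = f(0.720000, -0.231598) = 0.887364
  k2 = f(0.900000, -0.071872) = 1.154907
  y ← -0.231598 + 0.36·1.154907 = 0.184169
y(1.08) ≈ 0.1842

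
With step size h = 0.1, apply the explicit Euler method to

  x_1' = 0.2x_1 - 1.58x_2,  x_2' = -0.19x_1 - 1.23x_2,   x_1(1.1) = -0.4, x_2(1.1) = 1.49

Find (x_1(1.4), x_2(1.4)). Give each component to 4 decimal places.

Euler on (x_1,x_2): x_1_{n+1} = x_1_n + h·x_1', x_2_{n+1} = x_2_n + h·x_2'.
1.100000: (-0.400000, 1.490000); f=(-2.434200, -1.756700) → (-0.643420, 1.314330)
1.200000: (-0.643420, 1.314330); f=(-2.205325, -1.494376) → (-0.863953, 1.164892)
1.300000: (-0.863953, 1.164892); f=(-2.013320, -1.268667) → (-1.065285, 1.038026)
(x_1(1.4), x_2(1.4)) ≈ (-1.0653, 1.0380)

-1.0653, 1.0380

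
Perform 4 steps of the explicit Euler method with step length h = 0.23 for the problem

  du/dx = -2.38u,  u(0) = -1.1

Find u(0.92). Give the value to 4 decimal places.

-0.0462

Euler: u_{n+1} = u_n + h·f(x_n, u_n).
x=0.000000, u=-1.100000: f=2.618000 → u ← -1.100000 + 0.23·2.618000 = -0.497860
x=0.230000, u=-0.497860: f=1.184907 → u ← -0.497860 + 0.23·1.184907 = -0.225331
x=0.460000, u=-0.225331: f=0.536289 → u ← -0.225331 + 0.23·0.536289 = -0.101985
x=0.690000, u=-0.101985: f=0.242724 → u ← -0.101985 + 0.23·0.242724 = -0.046158
u(0.92) ≈ -0.0462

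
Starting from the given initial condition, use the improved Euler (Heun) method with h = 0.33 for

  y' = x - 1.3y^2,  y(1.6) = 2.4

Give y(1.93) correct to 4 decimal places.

Heun: k1 = f(x_n, y_n); k2 = f(x_n + h, y_n + h·k1); y_{n+1} = y_n + (h/2)·(k1 + k2).
x=1.600000, y=2.400000:
  k1 = f(1.600000, 2.400000) = -5.888000
  k2 = f(1.930000, 0.456960) = 1.658544
  y ← 2.400000 + (0.33/2)·(-5.888000 + 1.658544) = 1.702140
y(1.93) ≈ 1.7021

1.7021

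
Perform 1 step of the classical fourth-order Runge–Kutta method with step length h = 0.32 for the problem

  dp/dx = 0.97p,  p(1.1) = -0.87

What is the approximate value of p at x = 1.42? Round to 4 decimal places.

-1.1866

RK4: k1 = f(x_n, p_n); k2 = f(x_n + h/2, p_n + (h/2)·k1); k3 = f(x_n + h/2, p_n + (h/2)·k2); k4 = f(x_n + h, p_n + h·k3); p_{n+1} = p_n + (h/6)·(k1 + 2k2 + 2k3 + k4).
x=1.100000, p=-0.870000:
  k1 = f(1.100000, -0.870000) = -0.843900
  k2 = f(1.260000, -1.005024) = -0.974873
  k3 = f(1.260000, -1.025980) = -0.995200
  k4 = f(1.420000, -1.188464) = -1.152810
  p ← -0.870000 + (0.32/6)·(k1 + 2k2 + 2k3 + k4) = -1.186632
p(1.42) ≈ -1.1866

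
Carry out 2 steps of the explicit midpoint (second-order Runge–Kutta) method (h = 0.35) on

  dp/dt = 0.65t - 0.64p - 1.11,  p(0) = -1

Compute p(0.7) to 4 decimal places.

-1.1207

Midpoint: k1 = f(t_n, p_n); k2 = f(t_n + h/2, p_n + (h/2)·k1); p_{n+1} = p_n + h·k2.
t=0.000000, p=-1.000000:
  k1 = f(0.000000, -1.000000) = -0.470000
  k2 = f(0.175000, -1.082250) = -0.303610
  p ← -1.000000 + 0.35·(-0.303610) = -1.106264
t=0.350000, p=-1.106264:
  k1 = f(0.350000, -1.106264) = -0.174491
  k2 = f(0.525000, -1.136799) = -0.041198
  p ← -1.106264 + 0.35·(-0.041198) = -1.120683
p(0.7) ≈ -1.1207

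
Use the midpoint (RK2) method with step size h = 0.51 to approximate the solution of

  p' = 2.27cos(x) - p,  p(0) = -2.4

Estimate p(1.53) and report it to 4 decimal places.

0.2861

Midpoint: k1 = f(x_n, p_n); k2 = f(x_n + h/2, p_n + (h/2)·k1); p_{n+1} = p_n + h·k2.
x=0.000000, p=-2.400000:
  k1 = f(0.000000, -2.400000) = 4.670000
  k2 = f(0.255000, -1.209150) = 3.405746
  p ← -2.400000 + 0.51·3.405746 = -0.663070
x=0.510000, p=-0.663070:
  k1 = f(0.510000, -0.663070) = 2.644200
  k2 = f(0.765000, 0.011201) = 1.626337
  p ← -0.663070 + 0.51·1.626337 = 0.166362
x=1.020000, p=0.166362:
  k1 = f(1.020000, 0.166362) = 1.021679
  k2 = f(1.275000, 0.426890) = 0.234819
  p ← 0.166362 + 0.51·0.234819 = 0.286120
p(1.53) ≈ 0.2861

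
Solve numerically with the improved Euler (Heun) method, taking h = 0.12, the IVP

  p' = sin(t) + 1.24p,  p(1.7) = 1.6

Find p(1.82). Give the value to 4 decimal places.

1.9823

Heun: k1 = f(t_n, p_n); k2 = f(t_n + h, p_n + h·k1); p_{n+1} = p_n + (h/2)·(k1 + k2).
t=1.700000, p=1.600000:
  k1 = f(1.700000, 1.600000) = 2.975665
  k2 = f(1.820000, 1.957080) = 3.395888
  p ← 1.600000 + (0.12/2)·(2.975665 + 3.395888) = 1.982293
p(1.82) ≈ 1.9823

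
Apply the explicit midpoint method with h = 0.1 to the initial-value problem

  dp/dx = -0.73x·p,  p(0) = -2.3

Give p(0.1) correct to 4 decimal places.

Midpoint: k1 = f(x_n, p_n); k2 = f(x_n + h/2, p_n + (h/2)·k1); p_{n+1} = p_n + h·k2.
x=0.000000, p=-2.300000:
  k1 = f(0.000000, -2.300000) = 0.000000
  k2 = f(0.050000, -2.300000) = 0.083950
  p ← -2.300000 + 0.1·0.083950 = -2.291605
p(0.1) ≈ -2.2916

-2.2916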